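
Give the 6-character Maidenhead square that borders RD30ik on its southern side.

RD30ij

Latitude subsquare k = 10; −1 → 9 = j.
The longitude characters are unchanged.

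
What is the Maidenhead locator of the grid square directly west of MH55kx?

Longitude subsquare k = 10; −1 → 9 = j.
The latitude characters are unchanged.

MH55jx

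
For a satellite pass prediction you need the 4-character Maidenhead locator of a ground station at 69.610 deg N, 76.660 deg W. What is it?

Shift to the Maidenhead origin (180°W, 90°S): lon 103.34, lat 159.61.
Field (20°×10°, letters A–R): lon ⌊103.34/20⌋ = 5 → F; lat ⌊159.61/10⌋ = 15 → P.
Square (2°×1°, digits 0–9): lon ⌊3.34/2⌋ = 1; lat ⌊9.61/1⌋ = 9.

FP19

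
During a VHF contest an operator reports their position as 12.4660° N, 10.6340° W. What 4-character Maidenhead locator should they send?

IK42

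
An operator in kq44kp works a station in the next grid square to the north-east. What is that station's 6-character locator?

Longitude subsquare k = 10; +1 → 11 = l.
Latitude subsquare p = 15; +1 → 16 = q.

KQ44lq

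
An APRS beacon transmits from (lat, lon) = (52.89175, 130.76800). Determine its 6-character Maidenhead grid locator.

PO52jv

Add 180° to longitude and 90° to latitude: 310.7680, 142.8918.
Field: 310.7680/20 → 15 → P, 142.8918/10 → 14 → O; chars PO.
Square: 10.7680/2 → 5, 2.8918/1 → 2; chars 52.
Subsquare: 0.7680/0.0833333 → 9 → j, 0.8918/0.0416667 → 21 → v; chars jv.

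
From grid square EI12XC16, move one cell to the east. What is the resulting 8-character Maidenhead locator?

EI12xc26

Longitude extended square 1; +1 → 2.
The latitude characters are unchanged.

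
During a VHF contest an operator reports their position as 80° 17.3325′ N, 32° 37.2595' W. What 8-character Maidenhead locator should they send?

HR30qg59

Shift to the Maidenhead origin (180°W, 90°S): lon 147.37901, lat 170.28888.
Field: lon ⌊147.37901/20⌋ = 7 → H; lat ⌊170.28888/10⌋ = 17 → R.
Square: lon ⌊7.37901/2⌋ = 3; lat ⌊0.28888/1⌋ = 0.
Subsquare: lon ⌊1.37901/0.0833333⌋ = 16 → q; lat ⌊0.28888/0.0416667⌋ = 6 → g.
Extended square: lon ⌊0.04567/0.00833333⌋ = 5; lat ⌊0.03888/0.00416667⌋ = 9.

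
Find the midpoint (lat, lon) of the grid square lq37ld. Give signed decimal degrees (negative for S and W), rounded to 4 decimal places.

Field L=11, Q=16: +11·20° lon, +16·10° lat → SW at lon 40°, lat 70°.
Square 3, 7: +3·2° lon, +7·1° lat → SW at lon 46°, lat 77°.
Subsquare l=11, d=3: +11·0.0833333° lon, +3·0.0416667° lat → SW at lon 46.9167°, lat 77.125°.
Cell spans 0.0833333° lon × 0.0416667° lat. Centre is SW corner plus half of each.
latitude 77.1458, longitude 46.9583.

77.1458, 46.9583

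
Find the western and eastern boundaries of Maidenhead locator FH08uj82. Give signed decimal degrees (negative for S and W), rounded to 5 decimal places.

Field F=5, H=7: +5·20° lon, +7·10° lat → SW at lon -80°, lat -20°.
Square 0, 8: +0·2° lon, +8·1° lat → SW at lon -80°, lat -12°.
Subsquare u=20, j=9: +20·0.0833333° lon, +9·0.0416667° lat → SW at lon -78.3333°, lat -11.625°.
Extended square 8, 2: +8·0.00833333° lon, +2·0.00416667° lat → SW at lon -78.2667°, lat -11.6167°.
Cell spans 0.00833333° lon × 0.00416667° lat.
west -78.26667, east -78.25833.

-78.26667, -78.25833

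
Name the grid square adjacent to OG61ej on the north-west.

OG61dk

Longitude subsquare e = 4; −1 → 3 = d.
Latitude subsquare j = 9; +1 → 10 = k.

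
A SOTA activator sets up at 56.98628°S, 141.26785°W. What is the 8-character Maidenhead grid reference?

BD93ia73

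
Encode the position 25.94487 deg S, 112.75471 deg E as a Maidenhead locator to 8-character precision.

Add 180° to longitude and 90° to latitude: 292.75471, 64.05513.
Field (20°×10°, letters A–R): lon ⌊292.75471/20⌋ = 14 → O; lat ⌊64.05513/10⌋ = 6 → G.
Square (2°×1°, digits 0–9): lon ⌊12.75471/2⌋ = 6; lat ⌊4.05513/1⌋ = 4.
Subsquare (5′×2.5′, letters a–x): lon ⌊0.75471/0.0833333⌋ = 9 → j; lat ⌊0.05513/0.0416667⌋ = 1 → b.
Extended square (30″×15″, digits 0–9): lon ⌊0.00471/0.00833333⌋ = 0; lat ⌊0.01346/0.00416667⌋ = 3.

OG64jb03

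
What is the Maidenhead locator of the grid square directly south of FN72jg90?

Latitude extended square 0; −1 → -1, wraps to 9, carry into subsquare.
Latitude subsquare g = 6; −1 → 5 = f.
The longitude characters are unchanged.

FN72jf99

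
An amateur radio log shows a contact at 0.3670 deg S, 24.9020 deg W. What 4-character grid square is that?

HI79

Offset from 180°W / 90°S: lon 155.10°, lat 89.63°.
Field (20°×10°, letters A–R): lon ⌊155.10/20⌋ = 7 → H; lat ⌊89.63/10⌋ = 8 → I.
Square (2°×1°, digits 0–9): lon ⌊15.10/2⌋ = 7; lat ⌊9.63/1⌋ = 9.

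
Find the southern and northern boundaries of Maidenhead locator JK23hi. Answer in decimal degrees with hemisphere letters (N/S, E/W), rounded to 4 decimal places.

13.3333° N, 13.3750° N

Field J=9, K=10: +9·20° lon, +10·10° lat → SW at lon 0°, lat 10°.
Square 2, 3: +2·2° lon, +3·1° lat → SW at lon 4°, lat 13°.
Subsquare h=7, i=8: +7·0.0833333° lon, +8·0.0416667° lat → SW at lon 4.58333°, lat 13.3333°.
Cell spans 0.0833333° lon × 0.0416667° lat.
south 13.3333° N, north 13.3750° N.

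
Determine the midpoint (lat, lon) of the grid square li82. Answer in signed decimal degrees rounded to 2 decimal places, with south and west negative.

Field L=11, I=8: +11·20° lon, +8·10° lat → SW at lon 40°, lat -10°.
Square 8, 2: +8·2° lon, +2·1° lat → SW at lon 56°, lat -8°.
Cell spans 2° lon × 1° lat. Centre is SW corner plus half of each.
latitude -7.50, longitude 57.00.

-7.50, 57.00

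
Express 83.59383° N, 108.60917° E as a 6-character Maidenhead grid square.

OR43ho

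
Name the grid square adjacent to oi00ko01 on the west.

OI00jo91

Longitude extended square 0; −1 → -1, wraps to 9, carry into subsquare.
Longitude subsquare k = 10; −1 → 9 = j.
The latitude characters are unchanged.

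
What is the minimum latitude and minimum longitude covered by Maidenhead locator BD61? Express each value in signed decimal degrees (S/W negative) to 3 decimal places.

-59.000, -148.000

Field B=1, D=3: +1·20° lon, +3·10° lat → SW at lon -160°, lat -60°.
Square 6, 1: +6·2° lon, +1·1° lat → SW at lon -148°, lat -59°.
latitude -59.000, longitude -148.000.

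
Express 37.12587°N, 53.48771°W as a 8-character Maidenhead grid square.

GM37gd10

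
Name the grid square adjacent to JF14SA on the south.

Latitude subsquare a = 0; −1 → -1, wraps to 23 = x, carry into square.
Latitude square 4; −1 → 3.
The longitude characters are unchanged.

JF13sx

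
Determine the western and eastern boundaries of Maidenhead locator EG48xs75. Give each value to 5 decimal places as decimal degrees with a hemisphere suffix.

90.02500° W, 90.01667° W

Field E=4, G=6: +4·20° lon, +6·10° lat → SW at lon -100°, lat -30°.
Square 4, 8: +4·2° lon, +8·1° lat → SW at lon -92°, lat -22°.
Subsquare x=23, s=18: +23·0.0833333° lon, +18·0.0416667° lat → SW at lon -90.0833°, lat -21.25°.
Extended square 7, 5: +7·0.00833333° lon, +5·0.00416667° lat → SW at lon -90.025°, lat -21.2292°.
Cell spans 0.00833333° lon × 0.00416667° lat.
west 90.02500° W, east 90.01667° W.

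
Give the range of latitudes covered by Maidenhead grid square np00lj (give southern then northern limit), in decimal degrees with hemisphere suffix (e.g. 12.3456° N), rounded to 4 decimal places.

Field N=13, P=15: +13·20° lon, +15·10° lat → SW at lon 80°, lat 60°.
Square 0, 0: +0·2° lon, +0·1° lat → SW at lon 80°, lat 60°.
Subsquare l=11, j=9: +11·0.0833333° lon, +9·0.0416667° lat → SW at lon 80.9167°, lat 60.375°.
Cell spans 0.0833333° lon × 0.0416667° lat.
south 60.3750° N, north 60.4167° N.

60.3750° N, 60.4167° N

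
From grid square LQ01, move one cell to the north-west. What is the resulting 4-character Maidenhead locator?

KQ92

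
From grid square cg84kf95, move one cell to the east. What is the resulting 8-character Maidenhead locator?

CG84lf05

Longitude extended square 9; +1 → 10, wraps to 0, carry into subsquare.
Longitude subsquare k = 10; +1 → 11 = l.
The latitude characters are unchanged.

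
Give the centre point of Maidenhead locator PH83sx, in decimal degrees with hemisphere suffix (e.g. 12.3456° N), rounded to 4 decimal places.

16.0208° S, 137.5417° E

Field P=15, H=7: +15·20° lon, +7·10° lat → SW at lon 120°, lat -20°.
Square 8, 3: +8·2° lon, +3·1° lat → SW at lon 136°, lat -17°.
Subsquare s=18, x=23: +18·0.0833333° lon, +23·0.0416667° lat → SW at lon 137.5°, lat -16.0417°.
Cell spans 0.0833333° lon × 0.0416667° lat. Centre is SW corner plus half of each.
latitude 16.0208° S, longitude 137.5417° E.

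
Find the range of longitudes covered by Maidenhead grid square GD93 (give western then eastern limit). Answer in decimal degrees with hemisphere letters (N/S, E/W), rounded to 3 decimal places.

42.000° W, 40.000° W

Field G=6, D=3: +6·20° lon, +3·10° lat → SW at lon -60°, lat -60°.
Square 9, 3: +9·2° lon, +3·1° lat → SW at lon -42°, lat -57°.
Cell spans 2° lon × 1° lat.
west 42.000° W, east 40.000° W.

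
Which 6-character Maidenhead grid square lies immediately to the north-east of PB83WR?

Longitude subsquare w = 22; +1 → 23 = x.
Latitude subsquare r = 17; +1 → 18 = s.

PB83xs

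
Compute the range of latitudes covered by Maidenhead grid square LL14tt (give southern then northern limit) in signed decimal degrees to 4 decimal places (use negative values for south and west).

Field L=11, L=11: +11·20° lon, +11·10° lat → SW at lon 40°, lat 20°.
Square 1, 4: +1·2° lon, +4·1° lat → SW at lon 42°, lat 24°.
Subsquare t=19, t=19: +19·0.0833333° lon, +19·0.0416667° lat → SW at lon 43.5833°, lat 24.7917°.
Cell spans 0.0833333° lon × 0.0416667° lat.
south 24.7917, north 24.8333.

24.7917, 24.8333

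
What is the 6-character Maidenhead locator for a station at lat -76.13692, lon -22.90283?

Add 180° to longitude and 90° to latitude: 157.0972, 13.8631.
Field: lon ⌊157.0972/20⌋ = 7 → H; lat ⌊13.8631/10⌋ = 1 → B.
Square: lon ⌊17.0972/2⌋ = 8; lat ⌊3.8631/1⌋ = 3.
Subsquare: lon ⌊1.0972/0.0833333⌋ = 13 → n; lat ⌊0.8631/0.0416667⌋ = 20 → u.

HB83nu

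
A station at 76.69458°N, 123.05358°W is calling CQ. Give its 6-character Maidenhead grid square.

CQ86lq

Offset from 180°W / 90°S: lon 56.9464°, lat 166.6946°.
Field: lon ⌊56.9464/20⌋ = 2 → C; lat ⌊166.6946/10⌋ = 16 → Q.
Square: lon ⌊16.9464/2⌋ = 8; lat ⌊6.6946/1⌋ = 6.
Subsquare: lon ⌊0.9464/0.0833333⌋ = 11 → l; lat ⌊0.6946/0.0416667⌋ = 16 → q.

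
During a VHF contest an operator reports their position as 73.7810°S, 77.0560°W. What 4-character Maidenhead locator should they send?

Offset from 180°W / 90°S: lon 102.94°, lat 16.22°.
Field (20°×10°, letters A–R): 102.94/20 → 5 → F, 16.22/10 → 1 → B; chars FB.
Square (2°×1°, digits 0–9): 2.94/2 → 1, 6.22/1 → 6; chars 16.

FB16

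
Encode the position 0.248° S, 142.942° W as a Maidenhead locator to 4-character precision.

Shift to the Maidenhead origin (180°W, 90°S): lon 37.06, lat 89.75.
Field: 37.06/20 → 1 → B, 89.75/10 → 8 → I; chars BI.
Square: 17.06/2 → 8, 9.75/1 → 9; chars 89.

BI89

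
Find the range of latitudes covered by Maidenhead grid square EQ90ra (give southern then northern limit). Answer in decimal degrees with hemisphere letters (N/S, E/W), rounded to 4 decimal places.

70.0000° N, 70.0417° N

Field E=4, Q=16: +4·20° lon, +16·10° lat → SW at lon -100°, lat 70°.
Square 9, 0: +9·2° lon, +0·1° lat → SW at lon -82°, lat 70°.
Subsquare r=17, a=0: +17·0.0833333° lon, +0·0.0416667° lat → SW at lon -80.5833°, lat 70°.
Cell spans 0.0833333° lon × 0.0416667° lat.
south 70.0000° N, north 70.0417° N.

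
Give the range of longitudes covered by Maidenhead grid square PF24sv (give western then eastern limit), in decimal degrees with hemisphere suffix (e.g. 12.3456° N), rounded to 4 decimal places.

Field P=15, F=5: +15·20° lon, +5·10° lat → SW at lon 120°, lat -40°.
Square 2, 4: +2·2° lon, +4·1° lat → SW at lon 124°, lat -36°.
Subsquare s=18, v=21: +18·0.0833333° lon, +21·0.0416667° lat → SW at lon 125.5°, lat -35.125°.
Cell spans 0.0833333° lon × 0.0416667° lat.
west 125.5000° E, east 125.5833° E.

125.5000° E, 125.5833° E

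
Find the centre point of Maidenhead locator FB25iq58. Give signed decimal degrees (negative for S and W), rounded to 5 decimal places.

Field F=5, B=1: +5·20° lon, +1·10° lat → SW at lon -80°, lat -80°.
Square 2, 5: +2·2° lon, +5·1° lat → SW at lon -76°, lat -75°.
Subsquare i=8, q=16: +8·0.0833333° lon, +16·0.0416667° lat → SW at lon -75.3333°, lat -74.3333°.
Extended square 5, 8: +5·0.00833333° lon, +8·0.00416667° lat → SW at lon -75.2917°, lat -74.3°.
Cell spans 0.00833333° lon × 0.00416667° lat. Centre is SW corner plus half of each.
latitude -74.29792, longitude -75.28750.

-74.29792, -75.28750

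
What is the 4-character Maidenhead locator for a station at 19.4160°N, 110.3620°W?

DK49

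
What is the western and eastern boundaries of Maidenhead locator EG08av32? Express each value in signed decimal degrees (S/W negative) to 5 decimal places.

Field E=4, G=6: +4·20° lon, +6·10° lat → SW at lon -100°, lat -30°.
Square 0, 8: +0·2° lon, +8·1° lat → SW at lon -100°, lat -22°.
Subsquare a=0, v=21: +0·0.0833333° lon, +21·0.0416667° lat → SW at lon -100°, lat -21.125°.
Extended square 3, 2: +3·0.00833333° lon, +2·0.00416667° lat → SW at lon -99.975°, lat -21.1167°.
Cell spans 0.00833333° lon × 0.00416667° lat.
west -99.97500, east -99.96667.

-99.97500, -99.96667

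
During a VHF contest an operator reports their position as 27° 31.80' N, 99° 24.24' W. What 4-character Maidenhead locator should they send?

EL07

Offset from 180°W / 90°S: lon 80.60°, lat 117.53°.
Field: lon ⌊80.60/20⌋ = 4 → E; lat ⌊117.53/10⌋ = 11 → L.
Square: lon ⌊0.60/2⌋ = 0; lat ⌊7.53/1⌋ = 7.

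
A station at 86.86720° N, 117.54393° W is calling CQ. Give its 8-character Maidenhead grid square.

DR16fu48

Add 180° to longitude and 90° to latitude: 62.45607, 176.86720.
Field (20°×10°, letters A–R): 62.45607/20 → 3 → D, 176.86720/10 → 17 → R; chars DR.
Square (2°×1°, digits 0–9): 2.45607/2 → 1, 6.86720/1 → 6; chars 16.
Subsquare (5′×2.5′, letters a–x): 0.45607/0.0833333 → 5 → f, 0.86720/0.0416667 → 20 → u; chars fu.
Extended square (30″×15″, digits 0–9): 0.03940/0.00833333 → 4, 0.03387/0.00416667 → 8; chars 48.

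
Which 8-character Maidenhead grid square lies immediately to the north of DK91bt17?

Latitude extended square 7; +1 → 8.
The longitude characters are unchanged.

DK91bt18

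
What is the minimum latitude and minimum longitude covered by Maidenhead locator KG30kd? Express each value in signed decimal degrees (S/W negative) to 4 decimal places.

-29.8750, 26.8333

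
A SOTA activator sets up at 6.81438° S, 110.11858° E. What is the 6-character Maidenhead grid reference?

Offset from 180°W / 90°S: lon 290.1186°, lat 83.1856°.
Field (20°×10°, letters A–R): lon ⌊290.1186/20⌋ = 14 → O; lat ⌊83.1856/10⌋ = 8 → I.
Square (2°×1°, digits 0–9): lon ⌊10.1186/2⌋ = 5; lat ⌊3.1856/1⌋ = 3.
Subsquare (5′×2.5′, letters a–x): lon ⌊0.1186/0.0833333⌋ = 1 → b; lat ⌊0.1856/0.0416667⌋ = 4 → e.

OI53be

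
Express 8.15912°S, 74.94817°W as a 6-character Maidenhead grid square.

Offset from 180°W / 90°S: lon 105.0518°, lat 81.8409°.
Field: 105.0518/20 → 5 → F, 81.8409/10 → 8 → I; chars FI.
Square: 5.0518/2 → 2, 1.8409/1 → 1; chars 21.
Subsquare: 1.0518/0.0833333 → 12 → m, 0.8409/0.0416667 → 20 → u; chars mu.

FI21mu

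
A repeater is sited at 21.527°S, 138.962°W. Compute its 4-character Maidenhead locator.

Add 180° to longitude and 90° to latitude: 41.04, 68.47.
Field (20°×10°, letters A–R): lon ⌊41.04/20⌋ = 2 → C; lat ⌊68.47/10⌋ = 6 → G.
Square (2°×1°, digits 0–9): lon ⌊1.04/2⌋ = 0; lat ⌊8.47/1⌋ = 8.

CG08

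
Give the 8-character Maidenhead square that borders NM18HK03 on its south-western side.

NM18gk92

Longitude extended square 0; −1 → -1, wraps to 9, carry into subsquare.
Longitude subsquare h = 7; −1 → 6 = g.
Latitude extended square 3; −1 → 2.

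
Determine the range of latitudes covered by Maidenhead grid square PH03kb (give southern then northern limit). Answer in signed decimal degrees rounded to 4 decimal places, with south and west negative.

Field P=15, H=7: +15·20° lon, +7·10° lat → SW at lon 120°, lat -20°.
Square 0, 3: +0·2° lon, +3·1° lat → SW at lon 120°, lat -17°.
Subsquare k=10, b=1: +10·0.0833333° lon, +1·0.0416667° lat → SW at lon 120.833°, lat -16.9583°.
Cell spans 0.0833333° lon × 0.0416667° lat.
south -16.9583, north -16.9167.

-16.9583, -16.9167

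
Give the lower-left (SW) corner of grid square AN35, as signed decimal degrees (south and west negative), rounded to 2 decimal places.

45.00, -174.00

Field A=0, N=13: +0·20° lon, +13·10° lat → SW at lon -180°, lat 40°.
Square 3, 5: +3·2° lon, +5·1° lat → SW at lon -174°, lat 45°.
latitude 45.00, longitude -174.00.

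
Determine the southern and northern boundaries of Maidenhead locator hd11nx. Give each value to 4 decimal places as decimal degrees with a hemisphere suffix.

58.0417° S, 58.0000° S

Field H=7, D=3: +7·20° lon, +3·10° lat → SW at lon -40°, lat -60°.
Square 1, 1: +1·2° lon, +1·1° lat → SW at lon -38°, lat -59°.
Subsquare n=13, x=23: +13·0.0833333° lon, +23·0.0416667° lat → SW at lon -36.9167°, lat -58.0417°.
Cell spans 0.0833333° lon × 0.0416667° lat.
south 58.0417° S, north 58.0000° S.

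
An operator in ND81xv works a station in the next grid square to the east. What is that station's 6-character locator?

ND91av

Longitude subsquare x = 23; +1 → 24, wraps to 0 = a, carry into square.
Longitude square 8; +1 → 9.
The latitude characters are unchanged.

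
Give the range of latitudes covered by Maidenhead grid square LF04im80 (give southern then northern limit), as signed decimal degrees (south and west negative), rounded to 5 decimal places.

Field L=11, F=5: +11·20° lon, +5·10° lat → SW at lon 40°, lat -40°.
Square 0, 4: +0·2° lon, +4·1° lat → SW at lon 40°, lat -36°.
Subsquare i=8, m=12: +8·0.0833333° lon, +12·0.0416667° lat → SW at lon 40.6667°, lat -35.5°.
Extended square 8, 0: +8·0.00833333° lon, +0·0.00416667° lat → SW at lon 40.7333°, lat -35.5°.
Cell spans 0.00833333° lon × 0.00416667° lat.
south -35.50000, north -35.49583.

-35.50000, -35.49583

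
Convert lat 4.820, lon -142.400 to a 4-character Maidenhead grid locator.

Add 180° to longitude and 90° to latitude: 37.60, 94.82.
Field: 37.60/20 → 1 → B, 94.82/10 → 9 → J; chars BJ.
Square: 17.60/2 → 8, 4.82/1 → 4; chars 84.

BJ84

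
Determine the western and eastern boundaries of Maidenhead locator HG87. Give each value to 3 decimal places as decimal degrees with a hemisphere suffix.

24.000° W, 22.000° W

Field H=7, G=6: +7·20° lon, +6·10° lat → SW at lon -40°, lat -30°.
Square 8, 7: +8·2° lon, +7·1° lat → SW at lon -24°, lat -23°.
Cell spans 2° lon × 1° lat.
west 24.000° W, east 22.000° W.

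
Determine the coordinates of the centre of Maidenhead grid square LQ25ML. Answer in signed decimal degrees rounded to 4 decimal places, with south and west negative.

Field L=11, Q=16: +11·20° lon, +16·10° lat → SW at lon 40°, lat 70°.
Square 2, 5: +2·2° lon, +5·1° lat → SW at lon 44°, lat 75°.
Subsquare m=12, l=11: +12·0.0833333° lon, +11·0.0416667° lat → SW at lon 45°, lat 75.4583°.
Cell spans 0.0833333° lon × 0.0416667° lat. Centre is SW corner plus half of each.
latitude 75.4792, longitude 45.0417.

75.4792, 45.0417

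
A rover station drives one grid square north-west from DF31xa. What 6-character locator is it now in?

DF31wb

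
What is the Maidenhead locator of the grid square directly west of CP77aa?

CP67xa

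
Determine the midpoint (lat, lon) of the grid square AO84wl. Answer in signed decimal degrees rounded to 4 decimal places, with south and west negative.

54.4792, -162.1250

Field A=0, O=14: +0·20° lon, +14·10° lat → SW at lon -180°, lat 50°.
Square 8, 4: +8·2° lon, +4·1° lat → SW at lon -164°, lat 54°.
Subsquare w=22, l=11: +22·0.0833333° lon, +11·0.0416667° lat → SW at lon -162.167°, lat 54.4583°.
Cell spans 0.0833333° lon × 0.0416667° lat. Centre is SW corner plus half of each.
latitude 54.4792, longitude -162.1250.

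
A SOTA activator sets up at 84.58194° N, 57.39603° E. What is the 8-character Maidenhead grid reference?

Add 180° to longitude and 90° to latitude: 237.39603, 174.58194.
Field: 237.39603/20 → 11 → L, 174.58194/10 → 17 → R; chars LR.
Square: 17.39603/2 → 8, 4.58194/1 → 4; chars 84.
Subsquare: 1.39603/0.0833333 → 16 → q, 0.58194/0.0416667 → 13 → n; chars qn.
Extended square: 0.06270/0.00833333 → 7, 0.04027/0.00416667 → 9; chars 79.

LR84qn79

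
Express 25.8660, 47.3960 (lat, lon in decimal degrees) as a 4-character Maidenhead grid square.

LL35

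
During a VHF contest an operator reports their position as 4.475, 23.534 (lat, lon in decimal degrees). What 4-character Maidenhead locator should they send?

KJ14

Shift to the Maidenhead origin (180°W, 90°S): lon 203.53, lat 94.47.
Field: lon ⌊203.53/20⌋ = 10 → K; lat ⌊94.47/10⌋ = 9 → J.
Square: lon ⌊3.53/2⌋ = 1; lat ⌊4.47/1⌋ = 4.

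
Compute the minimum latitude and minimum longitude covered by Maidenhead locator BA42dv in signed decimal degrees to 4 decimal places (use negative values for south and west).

-87.1250, -151.7500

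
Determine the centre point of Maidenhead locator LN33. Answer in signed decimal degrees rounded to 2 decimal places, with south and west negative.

Field L=11, N=13: +11·20° lon, +13·10° lat → SW at lon 40°, lat 40°.
Square 3, 3: +3·2° lon, +3·1° lat → SW at lon 46°, lat 43°.
Cell spans 2° lon × 1° lat. Centre is SW corner plus half of each.
latitude 43.50, longitude 47.00.

43.50, 47.00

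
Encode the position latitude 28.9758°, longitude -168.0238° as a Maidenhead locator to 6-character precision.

Add 180° to longitude and 90° to latitude: 11.9762, 118.9758.
Field: lon ⌊11.9762/20⌋ = 0 → A; lat ⌊118.9758/10⌋ = 11 → L.
Square: lon ⌊11.9762/2⌋ = 5; lat ⌊8.9758/1⌋ = 8.
Subsquare: lon ⌊1.9762/0.0833333⌋ = 23 → x; lat ⌊0.9758/0.0416667⌋ = 23 → x.

AL58xx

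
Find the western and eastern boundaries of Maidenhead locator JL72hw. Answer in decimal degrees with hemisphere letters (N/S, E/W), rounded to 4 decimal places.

Field J=9, L=11: +9·20° lon, +11·10° lat → SW at lon 0°, lat 20°.
Square 7, 2: +7·2° lon, +2·1° lat → SW at lon 14°, lat 22°.
Subsquare h=7, w=22: +7·0.0833333° lon, +22·0.0416667° lat → SW at lon 14.5833°, lat 22.9167°.
Cell spans 0.0833333° lon × 0.0416667° lat.
west 14.5833° E, east 14.6667° E.

14.5833° E, 14.6667° E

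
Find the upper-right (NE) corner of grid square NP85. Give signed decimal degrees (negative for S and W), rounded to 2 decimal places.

Field N=13, P=15: +13·20° lon, +15·10° lat → SW at lon 80°, lat 60°.
Square 8, 5: +8·2° lon, +5·1° lat → SW at lon 96°, lat 65°.
Cell spans 2° lon × 1° lat. NE corner is SW corner plus one full cell.
latitude 66.00, longitude 98.00.

66.00, 98.00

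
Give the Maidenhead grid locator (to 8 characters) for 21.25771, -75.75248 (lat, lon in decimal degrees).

FL21cg91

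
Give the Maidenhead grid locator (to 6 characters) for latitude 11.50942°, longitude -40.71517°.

GK91pm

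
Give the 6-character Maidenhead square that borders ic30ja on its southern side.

IB39jx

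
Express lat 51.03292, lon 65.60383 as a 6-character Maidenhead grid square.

MO21ta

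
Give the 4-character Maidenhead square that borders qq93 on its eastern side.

Longitude square 9; +1 → 10, wraps to 0, carry into field.
Longitude field Q = 16; +1 → 17 = R.
The latitude characters are unchanged.

RQ03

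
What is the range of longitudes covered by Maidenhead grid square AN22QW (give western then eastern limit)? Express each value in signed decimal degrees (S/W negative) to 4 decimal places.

Field A=0, N=13: +0·20° lon, +13·10° lat → SW at lon -180°, lat 40°.
Square 2, 2: +2·2° lon, +2·1° lat → SW at lon -176°, lat 42°.
Subsquare q=16, w=22: +16·0.0833333° lon, +22·0.0416667° lat → SW at lon -174.667°, lat 42.9167°.
Cell spans 0.0833333° lon × 0.0416667° lat.
west -174.6667, east -174.5833.

-174.6667, -174.5833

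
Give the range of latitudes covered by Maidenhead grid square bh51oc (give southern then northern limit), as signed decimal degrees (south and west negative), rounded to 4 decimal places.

-18.9167, -18.8750

Field B=1, H=7: +1·20° lon, +7·10° lat → SW at lon -160°, lat -20°.
Square 5, 1: +5·2° lon, +1·1° lat → SW at lon -150°, lat -19°.
Subsquare o=14, c=2: +14·0.0833333° lon, +2·0.0416667° lat → SW at lon -148.833°, lat -18.9167°.
Cell spans 0.0833333° lon × 0.0416667° lat.
south -18.9167, north -18.8750.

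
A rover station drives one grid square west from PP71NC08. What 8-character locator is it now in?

Longitude extended square 0; −1 → -1, wraps to 9, carry into subsquare.
Longitude subsquare n = 13; −1 → 12 = m.
The latitude characters are unchanged.

PP71mc98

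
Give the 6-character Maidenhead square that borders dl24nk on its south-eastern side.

DL24oj

Longitude subsquare n = 13; +1 → 14 = o.
Latitude subsquare k = 10; −1 → 9 = j.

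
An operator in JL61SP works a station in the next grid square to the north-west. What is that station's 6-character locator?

Longitude subsquare s = 18; −1 → 17 = r.
Latitude subsquare p = 15; +1 → 16 = q.

JL61rq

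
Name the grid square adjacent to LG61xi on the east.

LG71ai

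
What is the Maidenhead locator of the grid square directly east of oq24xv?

OQ34av

Longitude subsquare x = 23; +1 → 24, wraps to 0 = a, carry into square.
Longitude square 2; +1 → 3.
The latitude characters are unchanged.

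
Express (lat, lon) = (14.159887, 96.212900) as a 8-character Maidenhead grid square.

Shift to the Maidenhead origin (180°W, 90°S): lon 276.21290, lat 104.15989.
Field: 276.21290/20 → 13 → N, 104.15989/10 → 10 → K; chars NK.
Square: 16.21290/2 → 8, 4.15989/1 → 4; chars 84.
Subsquare: 0.21290/0.0833333 → 2 → c, 0.15989/0.0416667 → 3 → d; chars cd.
Extended square: 0.04623/0.00833333 → 5, 0.03489/0.00416667 → 8; chars 58.

NK84cd58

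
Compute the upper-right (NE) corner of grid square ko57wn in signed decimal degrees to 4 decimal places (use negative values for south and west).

57.5833, 31.9167

Field K=10, O=14: +10·20° lon, +14·10° lat → SW at lon 20°, lat 50°.
Square 5, 7: +5·2° lon, +7·1° lat → SW at lon 30°, lat 57°.
Subsquare w=22, n=13: +22·0.0833333° lon, +13·0.0416667° lat → SW at lon 31.8333°, lat 57.5417°.
Cell spans 0.0833333° lon × 0.0416667° lat. NE corner is SW corner plus one full cell.
latitude 57.5833, longitude 31.9167.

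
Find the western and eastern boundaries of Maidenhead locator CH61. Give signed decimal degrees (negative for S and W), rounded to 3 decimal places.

-128.000, -126.000

Field C=2, H=7: +2·20° lon, +7·10° lat → SW at lon -140°, lat -20°.
Square 6, 1: +6·2° lon, +1·1° lat → SW at lon -128°, lat -19°.
Cell spans 2° lon × 1° lat.
west -128.000, east -126.000.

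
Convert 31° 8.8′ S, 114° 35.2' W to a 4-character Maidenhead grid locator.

DF28

Offset from 180°W / 90°S: lon 65.41°, lat 58.85°.
Field: 65.41/20 → 3 → D, 58.85/10 → 5 → F; chars DF.
Square: 5.41/2 → 2, 8.85/1 → 8; chars 28.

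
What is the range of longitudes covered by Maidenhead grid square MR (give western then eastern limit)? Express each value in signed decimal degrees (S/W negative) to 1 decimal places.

Field M=12, R=17: +12·20° lon, +17·10° lat → SW at lon 60°, lat 80°.
Cell spans 20° lon × 10° lat.
west 60.0, east 80.0.

60.0, 80.0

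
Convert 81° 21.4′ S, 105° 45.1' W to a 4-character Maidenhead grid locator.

DA78

Shift to the Maidenhead origin (180°W, 90°S): lon 74.25, lat 8.64.
Field: lon ⌊74.25/20⌋ = 3 → D; lat ⌊8.64/10⌋ = 0 → A.
Square: lon ⌊14.25/2⌋ = 7; lat ⌊8.64/1⌋ = 8.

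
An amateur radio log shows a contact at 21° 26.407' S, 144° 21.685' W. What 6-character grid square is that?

BG78tn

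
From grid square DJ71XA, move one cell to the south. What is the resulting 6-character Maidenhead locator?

Latitude subsquare a = 0; −1 → -1, wraps to 23 = x, carry into square.
Latitude square 1; −1 → 0.
The longitude characters are unchanged.

DJ70xx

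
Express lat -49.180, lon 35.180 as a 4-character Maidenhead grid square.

KE70

Shift to the Maidenhead origin (180°W, 90°S): lon 215.18, lat 40.82.
Field (20°×10°, letters A–R): lon ⌊215.18/20⌋ = 10 → K; lat ⌊40.82/10⌋ = 4 → E.
Square (2°×1°, digits 0–9): lon ⌊15.18/2⌋ = 7; lat ⌊0.82/1⌋ = 0.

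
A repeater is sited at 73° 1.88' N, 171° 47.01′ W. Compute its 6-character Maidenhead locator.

Shift to the Maidenhead origin (180°W, 90°S): lon 8.2165, lat 163.0313.
Field: lon ⌊8.2165/20⌋ = 0 → A; lat ⌊163.0313/10⌋ = 16 → Q.
Square: lon ⌊8.2165/2⌋ = 4; lat ⌊3.0313/1⌋ = 3.
Subsquare: lon ⌊0.2165/0.0833333⌋ = 2 → c; lat ⌊0.0313/0.0416667⌋ = 0 → a.

AQ43ca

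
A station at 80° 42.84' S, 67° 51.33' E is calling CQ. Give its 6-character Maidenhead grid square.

Add 180° to longitude and 90° to latitude: 247.8555, 9.2860.
Field (20°×10°, letters A–R): 247.8555/20 → 12 → M, 9.2860/10 → 0 → A; chars MA.
Square (2°×1°, digits 0–9): 7.8555/2 → 3, 9.2860/1 → 9; chars 39.
Subsquare (5′×2.5′, letters a–x): 1.8555/0.0833333 → 22 → w, 0.2860/0.0416667 → 6 → g; chars wg.

MA39wg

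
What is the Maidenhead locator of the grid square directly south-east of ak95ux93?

AK95vx02

Longitude extended square 9; +1 → 10, wraps to 0, carry into subsquare.
Longitude subsquare u = 20; +1 → 21 = v.
Latitude extended square 3; −1 → 2.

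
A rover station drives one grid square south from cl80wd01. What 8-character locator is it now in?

CL80wd00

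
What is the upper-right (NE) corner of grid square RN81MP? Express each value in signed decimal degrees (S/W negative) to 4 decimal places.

41.6667, 177.0833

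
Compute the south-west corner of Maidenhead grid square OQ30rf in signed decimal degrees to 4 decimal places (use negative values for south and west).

Field O=14, Q=16: +14·20° lon, +16·10° lat → SW at lon 100°, lat 70°.
Square 3, 0: +3·2° lon, +0·1° lat → SW at lon 106°, lat 70°.
Subsquare r=17, f=5: +17·0.0833333° lon, +5·0.0416667° lat → SW at lon 107.417°, lat 70.2083°.
latitude 70.2083, longitude 107.4167.

70.2083, 107.4167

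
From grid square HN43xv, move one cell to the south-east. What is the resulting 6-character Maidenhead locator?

HN53au

Longitude subsquare x = 23; +1 → 24, wraps to 0 = a, carry into square.
Longitude square 4; +1 → 5.
Latitude subsquare v = 21; −1 → 20 = u.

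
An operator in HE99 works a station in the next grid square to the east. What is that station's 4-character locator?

Longitude square 9; +1 → 10, wraps to 0, carry into field.
Longitude field H = 7; +1 → 8 = I.
The latitude characters are unchanged.

IE09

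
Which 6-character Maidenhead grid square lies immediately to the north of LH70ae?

LH70af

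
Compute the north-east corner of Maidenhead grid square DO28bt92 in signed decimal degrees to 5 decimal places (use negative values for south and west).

58.80417, -115.83333

Field D=3, O=14: +3·20° lon, +14·10° lat → SW at lon -120°, lat 50°.
Square 2, 8: +2·2° lon, +8·1° lat → SW at lon -116°, lat 58°.
Subsquare b=1, t=19: +1·0.0833333° lon, +19·0.0416667° lat → SW at lon -115.917°, lat 58.7917°.
Extended square 9, 2: +9·0.00833333° lon, +2·0.00416667° lat → SW at lon -115.842°, lat 58.8°.
Cell spans 0.00833333° lon × 0.00416667° lat. NE corner is SW corner plus one full cell.
latitude 58.80417, longitude -115.83333.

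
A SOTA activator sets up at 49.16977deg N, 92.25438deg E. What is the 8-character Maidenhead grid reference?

Offset from 180°W / 90°S: lon 272.25438°, lat 139.16977°.
Field (20°×10°, letters A–R): 272.25438/20 → 13 → N, 139.16977/10 → 13 → N; chars NN.
Square (2°×1°, digits 0–9): 12.25438/2 → 6, 9.16977/1 → 9; chars 69.
Subsquare (5′×2.5′, letters a–x): 0.25438/0.0833333 → 3 → d, 0.16977/0.0416667 → 4 → e; chars de.
Extended square (30″×15″, digits 0–9): 0.00438/0.00833333 → 0, 0.00310/0.00416667 → 0; chars 00.

NN69de00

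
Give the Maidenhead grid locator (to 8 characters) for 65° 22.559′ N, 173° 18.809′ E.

Add 180° to longitude and 90° to latitude: 353.31348, 155.37598.
Field (20°×10°, letters A–R): lon ⌊353.31348/20⌋ = 17 → R; lat ⌊155.37598/10⌋ = 15 → P.
Square (2°×1°, digits 0–9): lon ⌊13.31348/2⌋ = 6; lat ⌊5.37598/1⌋ = 5.
Subsquare (5′×2.5′, letters a–x): lon ⌊1.31348/0.0833333⌋ = 15 → p; lat ⌊0.37598/0.0416667⌋ = 9 → j.
Extended square (30″×15″, digits 0–9): lon ⌊0.06348/0.00833333⌋ = 7; lat ⌊0.00098/0.00416667⌋ = 0.

RP65pj70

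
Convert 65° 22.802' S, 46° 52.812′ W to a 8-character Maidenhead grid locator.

GC64no48

Add 180° to longitude and 90° to latitude: 133.11980, 24.61997.
Field: lon ⌊133.11980/20⌋ = 6 → G; lat ⌊24.61997/10⌋ = 2 → C.
Square: lon ⌊13.11980/2⌋ = 6; lat ⌊4.61997/1⌋ = 4.
Subsquare: lon ⌊1.11980/0.0833333⌋ = 13 → n; lat ⌊0.61997/0.0416667⌋ = 14 → o.
Extended square: lon ⌊0.03647/0.00833333⌋ = 4; lat ⌊0.03663/0.00416667⌋ = 8.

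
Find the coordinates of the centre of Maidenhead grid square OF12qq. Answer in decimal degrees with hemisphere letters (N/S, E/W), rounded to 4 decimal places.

Field O=14, F=5: +14·20° lon, +5·10° lat → SW at lon 100°, lat -40°.
Square 1, 2: +1·2° lon, +2·1° lat → SW at lon 102°, lat -38°.
Subsquare q=16, q=16: +16·0.0833333° lon, +16·0.0416667° lat → SW at lon 103.333°, lat -37.3333°.
Cell spans 0.0833333° lon × 0.0416667° lat. Centre is SW corner plus half of each.
latitude 37.3125° S, longitude 103.3750° E.

37.3125° S, 103.3750° E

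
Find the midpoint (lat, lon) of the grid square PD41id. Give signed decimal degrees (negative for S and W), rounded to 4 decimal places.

-58.8542, 128.7083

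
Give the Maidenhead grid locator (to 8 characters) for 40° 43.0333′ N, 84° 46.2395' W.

Shift to the Maidenhead origin (180°W, 90°S): lon 95.22934, lat 130.71722.
Field: 95.22934/20 → 4 → E, 130.71722/10 → 13 → N; chars EN.
Square: 15.22934/2 → 7, 0.71722/1 → 0; chars 70.
Subsquare: 1.22934/0.0833333 → 14 → o, 0.71722/0.0416667 → 17 → r; chars or.
Extended square: 0.06268/0.00833333 → 7, 0.00889/0.00416667 → 2; chars 72.

EN70or72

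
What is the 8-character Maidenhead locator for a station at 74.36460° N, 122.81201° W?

CQ84oi27

Offset from 180°W / 90°S: lon 57.18799°, lat 164.36460°.
Field: 57.18799/20 → 2 → C, 164.36460/10 → 16 → Q; chars CQ.
Square: 17.18799/2 → 8, 4.36460/1 → 4; chars 84.
Subsquare: 1.18799/0.0833333 → 14 → o, 0.36460/0.0416667 → 8 → i; chars oi.
Extended square: 0.02132/0.00833333 → 2, 0.03127/0.00416667 → 7; chars 27.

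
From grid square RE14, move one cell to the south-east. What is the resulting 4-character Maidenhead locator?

RE23

Longitude square 1; +1 → 2.
Latitude square 4; −1 → 3.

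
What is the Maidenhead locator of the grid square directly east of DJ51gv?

DJ51hv

Longitude subsquare g = 6; +1 → 7 = h.
The latitude characters are unchanged.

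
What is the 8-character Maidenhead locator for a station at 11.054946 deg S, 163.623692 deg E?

Shift to the Maidenhead origin (180°W, 90°S): lon 343.62369, lat 78.94505.
Field: lon ⌊343.62369/20⌋ = 17 → R; lat ⌊78.94505/10⌋ = 7 → H.
Square: lon ⌊3.62369/2⌋ = 1; lat ⌊8.94505/1⌋ = 8.
Subsquare: lon ⌊1.62369/0.0833333⌋ = 19 → t; lat ⌊0.94505/0.0416667⌋ = 22 → w.
Extended square: lon ⌊0.04036/0.00833333⌋ = 4; lat ⌊0.02839/0.00416667⌋ = 6.

RH18tw46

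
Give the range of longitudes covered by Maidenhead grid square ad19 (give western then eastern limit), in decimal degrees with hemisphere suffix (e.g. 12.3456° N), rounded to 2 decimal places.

178.00° W, 176.00° W

Field A=0, D=3: +0·20° lon, +3·10° lat → SW at lon -180°, lat -60°.
Square 1, 9: +1·2° lon, +9·1° lat → SW at lon -178°, lat -51°.
Cell spans 2° lon × 1° lat.
west 178.00° W, east 176.00° W.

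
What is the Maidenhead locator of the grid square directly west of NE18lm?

NE18km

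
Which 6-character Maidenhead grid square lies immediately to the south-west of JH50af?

Longitude subsquare a = 0; −1 → -1, wraps to 23 = x, carry into square.
Longitude square 5; −1 → 4.
Latitude subsquare f = 5; −1 → 4 = e.

JH40xe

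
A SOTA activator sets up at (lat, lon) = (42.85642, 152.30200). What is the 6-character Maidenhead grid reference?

QN62du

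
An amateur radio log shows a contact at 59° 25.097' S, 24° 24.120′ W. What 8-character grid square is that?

HD70tn19

Shift to the Maidenhead origin (180°W, 90°S): lon 155.59800, lat 30.58172.
Field: 155.59800/20 → 7 → H, 30.58172/10 → 3 → D; chars HD.
Square: 15.59800/2 → 7, 0.58172/1 → 0; chars 70.
Subsquare: 1.59800/0.0833333 → 19 → t, 0.58172/0.0416667 → 13 → n; chars tn.
Extended square: 0.01467/0.00833333 → 1, 0.04005/0.00416667 → 9; chars 19.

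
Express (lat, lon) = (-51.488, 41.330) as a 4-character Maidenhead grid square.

LD08

Offset from 180°W / 90°S: lon 221.33°, lat 38.51°.
Field: lon ⌊221.33/20⌋ = 11 → L; lat ⌊38.51/10⌋ = 3 → D.
Square: lon ⌊1.33/2⌋ = 0; lat ⌊8.51/1⌋ = 8.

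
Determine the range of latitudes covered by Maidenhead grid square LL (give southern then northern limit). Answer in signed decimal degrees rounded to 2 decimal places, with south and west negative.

20.00, 30.00

Field L=11, L=11: +11·20° lon, +11·10° lat → SW at lon 40°, lat 20°.
Cell spans 20° lon × 10° lat.
south 20.00, north 30.00.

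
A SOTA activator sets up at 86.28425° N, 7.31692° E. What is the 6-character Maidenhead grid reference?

Add 180° to longitude and 90° to latitude: 187.3169, 176.2842.
Field: 187.3169/20 → 9 → J, 176.2842/10 → 17 → R; chars JR.
Square: 7.3169/2 → 3, 6.2842/1 → 6; chars 36.
Subsquare: 1.3169/0.0833333 → 15 → p, 0.2842/0.0416667 → 6 → g; chars pg.

JR36pg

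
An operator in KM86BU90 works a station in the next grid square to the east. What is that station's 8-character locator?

Longitude extended square 9; +1 → 10, wraps to 0, carry into subsquare.
Longitude subsquare b = 1; +1 → 2 = c.
The latitude characters are unchanged.

KM86cu00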